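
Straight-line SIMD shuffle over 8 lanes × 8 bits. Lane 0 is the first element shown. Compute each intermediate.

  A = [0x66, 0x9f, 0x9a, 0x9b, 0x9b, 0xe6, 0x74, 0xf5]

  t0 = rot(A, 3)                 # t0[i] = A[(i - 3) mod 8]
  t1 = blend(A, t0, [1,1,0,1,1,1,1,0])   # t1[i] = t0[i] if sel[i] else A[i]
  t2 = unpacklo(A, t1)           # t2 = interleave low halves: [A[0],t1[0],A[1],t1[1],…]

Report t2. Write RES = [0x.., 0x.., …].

RES = [ 0x66  0xe6  0x9f  0x74  0x9a  0x9a  0x9b  0x66 ]

t0 = [0xe6, 0x74, 0xf5, 0x66, 0x9f, 0x9a, 0x9b, 0x9b]
t1 = [0xe6, 0x74, 0x9a, 0x66, 0x9f, 0x9a, 0x9b, 0xf5]
t2 = [0x66, 0xe6, 0x9f, 0x74, 0x9a, 0x9a, 0x9b, 0x66]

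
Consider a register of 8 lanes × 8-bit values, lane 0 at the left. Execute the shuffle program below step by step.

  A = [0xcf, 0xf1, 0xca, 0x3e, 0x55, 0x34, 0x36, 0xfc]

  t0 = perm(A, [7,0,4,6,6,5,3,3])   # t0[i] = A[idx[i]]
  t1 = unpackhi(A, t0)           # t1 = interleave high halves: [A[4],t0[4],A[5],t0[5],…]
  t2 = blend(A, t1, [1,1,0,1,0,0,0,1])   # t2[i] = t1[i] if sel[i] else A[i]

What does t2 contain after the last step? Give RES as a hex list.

RES = [ 0x55  0x36  0xca  0x34  0x55  0x34  0x36  0x3e ]

t0 = [0xfc, 0xcf, 0x55, 0x36, 0x36, 0x34, 0x3e, 0x3e]
t1 = [0x55, 0x36, 0x34, 0x34, 0x36, 0x3e, 0xfc, 0x3e]
t2 = [0x55, 0x36, 0xca, 0x34, 0x55, 0x34, 0x36, 0x3e]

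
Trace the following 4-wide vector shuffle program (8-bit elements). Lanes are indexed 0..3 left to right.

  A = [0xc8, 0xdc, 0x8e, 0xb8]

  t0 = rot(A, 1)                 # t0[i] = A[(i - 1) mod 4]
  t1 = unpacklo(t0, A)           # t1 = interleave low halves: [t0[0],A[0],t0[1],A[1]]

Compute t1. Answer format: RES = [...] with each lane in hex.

→ t0 |b8|c8|dc|8e|
→ t1 |b8|c8|c8|dc|

RES = [0xb8, 0xc8, 0xc8, 0xdc]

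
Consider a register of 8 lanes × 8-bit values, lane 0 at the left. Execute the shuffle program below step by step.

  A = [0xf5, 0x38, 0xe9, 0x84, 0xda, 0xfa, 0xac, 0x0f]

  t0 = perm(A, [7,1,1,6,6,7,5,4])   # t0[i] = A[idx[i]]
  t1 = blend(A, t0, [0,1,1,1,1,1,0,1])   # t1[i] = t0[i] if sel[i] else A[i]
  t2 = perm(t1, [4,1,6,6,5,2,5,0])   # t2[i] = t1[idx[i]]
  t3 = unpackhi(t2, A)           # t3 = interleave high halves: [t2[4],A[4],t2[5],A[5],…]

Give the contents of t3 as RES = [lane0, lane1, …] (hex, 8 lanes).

RES = [ 0x0f  0xda  0x38  0xfa  0x0f  0xac  0xf5  0x0f ]

→ t0 |0f|38|38|ac|ac|0f|fa|da|
→ t1 |f5|38|38|ac|ac|0f|ac|da|
→ t2 |ac|38|ac|ac|0f|38|0f|f5|
→ t3 |0f|da|38|fa|0f|ac|f5|0f|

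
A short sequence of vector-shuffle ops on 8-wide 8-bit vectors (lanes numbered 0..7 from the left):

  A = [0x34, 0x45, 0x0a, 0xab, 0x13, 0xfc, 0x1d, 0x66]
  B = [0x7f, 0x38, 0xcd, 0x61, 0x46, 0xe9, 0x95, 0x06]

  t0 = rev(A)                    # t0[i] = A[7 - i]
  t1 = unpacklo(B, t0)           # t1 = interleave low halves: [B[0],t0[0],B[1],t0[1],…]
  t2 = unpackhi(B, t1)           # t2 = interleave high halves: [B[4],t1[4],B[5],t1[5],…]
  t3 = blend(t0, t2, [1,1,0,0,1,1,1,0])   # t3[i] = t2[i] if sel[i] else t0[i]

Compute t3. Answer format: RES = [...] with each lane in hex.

→ t0 |66|1d|fc|13|ab|0a|45|34|
→ t1 |7f|66|38|1d|cd|fc|61|13|
→ t2 |46|cd|e9|fc|95|61|06|13|
→ t3 |46|cd|fc|13|95|61|06|34|

RES = [0x46, 0xcd, 0xfc, 0x13, 0x95, 0x61, 0x06, 0x34]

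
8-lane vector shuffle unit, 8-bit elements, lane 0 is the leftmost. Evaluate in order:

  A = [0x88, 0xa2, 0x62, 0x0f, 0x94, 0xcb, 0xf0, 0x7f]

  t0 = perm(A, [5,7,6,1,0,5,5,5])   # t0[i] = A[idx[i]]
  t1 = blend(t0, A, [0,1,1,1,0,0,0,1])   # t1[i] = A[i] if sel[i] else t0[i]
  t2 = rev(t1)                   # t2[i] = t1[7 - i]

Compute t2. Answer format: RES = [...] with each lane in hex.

RES = [0x7f, 0xcb, 0xcb, 0x88, 0x0f, 0x62, 0xa2, 0xcb]

→ t0 |cb|7f|f0|a2|88|cb|cb|cb|
→ t1 |cb|a2|62|0f|88|cb|cb|7f|
→ t2 |7f|cb|cb|88|0f|62|a2|cb|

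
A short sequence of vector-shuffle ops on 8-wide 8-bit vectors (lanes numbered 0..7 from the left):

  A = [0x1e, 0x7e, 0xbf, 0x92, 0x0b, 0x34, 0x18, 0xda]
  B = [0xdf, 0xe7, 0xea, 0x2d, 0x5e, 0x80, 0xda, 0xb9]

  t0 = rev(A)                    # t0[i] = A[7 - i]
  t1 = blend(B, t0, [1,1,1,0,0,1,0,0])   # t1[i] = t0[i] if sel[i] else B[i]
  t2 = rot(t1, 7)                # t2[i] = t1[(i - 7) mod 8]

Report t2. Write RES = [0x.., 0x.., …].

RES = [ 0x18  0x34  0x2d  0x5e  0xbf  0xda  0xb9  0xda ]

→ t0 |da|18|34|0b|92|bf|7e|1e|
→ t1 |da|18|34|2d|5e|bf|da|b9|
→ t2 |18|34|2d|5e|bf|da|b9|da|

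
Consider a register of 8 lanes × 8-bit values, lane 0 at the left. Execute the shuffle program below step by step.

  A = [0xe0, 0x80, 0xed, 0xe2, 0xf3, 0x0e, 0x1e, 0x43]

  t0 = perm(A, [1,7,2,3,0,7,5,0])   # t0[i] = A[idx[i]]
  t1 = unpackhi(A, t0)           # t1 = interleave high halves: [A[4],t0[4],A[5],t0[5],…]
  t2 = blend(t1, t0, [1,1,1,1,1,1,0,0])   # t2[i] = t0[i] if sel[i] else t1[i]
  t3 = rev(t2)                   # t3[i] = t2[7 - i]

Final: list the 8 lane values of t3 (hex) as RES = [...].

RES = [ 0xe0  0x43  0x43  0xe0  0xe2  0xed  0x43  0x80 ]

→ t0 |80|43|ed|e2|e0|43|0e|e0|
→ t1 |f3|e0|0e|43|1e|0e|43|e0|
→ t2 |80|43|ed|e2|e0|43|43|e0|
→ t3 |e0|43|43|e0|e2|ed|43|80|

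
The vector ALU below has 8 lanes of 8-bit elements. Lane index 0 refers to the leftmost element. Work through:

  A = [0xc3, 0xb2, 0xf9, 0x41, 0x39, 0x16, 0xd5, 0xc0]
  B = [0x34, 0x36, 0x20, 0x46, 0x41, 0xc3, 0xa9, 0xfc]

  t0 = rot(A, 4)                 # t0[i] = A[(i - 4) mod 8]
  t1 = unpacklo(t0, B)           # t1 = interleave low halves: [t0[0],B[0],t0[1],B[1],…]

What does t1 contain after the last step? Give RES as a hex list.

RES = [ 0x39  0x34  0x16  0x36  0xd5  0x20  0xc0  0x46 ]

  t0: 39 16 d5 c0 c3 b2 f9 41
  t1: 39 34 16 36 d5 20 c0 46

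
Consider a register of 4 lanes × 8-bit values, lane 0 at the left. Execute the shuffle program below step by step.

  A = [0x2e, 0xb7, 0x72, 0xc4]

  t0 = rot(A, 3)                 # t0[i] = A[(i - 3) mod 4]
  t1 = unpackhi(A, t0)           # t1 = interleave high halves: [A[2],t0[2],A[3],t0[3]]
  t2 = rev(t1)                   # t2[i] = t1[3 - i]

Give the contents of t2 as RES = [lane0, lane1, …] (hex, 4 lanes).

→ t0 |b7|72|c4|2e|
→ t1 |72|c4|c4|2e|
→ t2 |2e|c4|c4|72|

RES = [ 0x2e  0xc4  0xc4  0x72 ]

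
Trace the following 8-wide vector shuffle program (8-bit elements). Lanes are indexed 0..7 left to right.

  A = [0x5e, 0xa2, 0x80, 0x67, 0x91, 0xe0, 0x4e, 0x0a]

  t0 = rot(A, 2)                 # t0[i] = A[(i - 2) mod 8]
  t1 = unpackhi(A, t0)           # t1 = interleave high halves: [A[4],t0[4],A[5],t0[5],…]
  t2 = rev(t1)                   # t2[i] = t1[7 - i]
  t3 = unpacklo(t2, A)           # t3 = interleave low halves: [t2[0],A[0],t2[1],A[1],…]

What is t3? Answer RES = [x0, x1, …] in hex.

  t0: 4e 0a 5e a2 80 67 91 e0
  t1: 91 80 e0 67 4e 91 0a e0
  t2: e0 0a 91 4e 67 e0 80 91
  t3: e0 5e 0a a2 91 80 4e 67

RES = [0xe0, 0x5e, 0x0a, 0xa2, 0x91, 0x80, 0x4e, 0x67]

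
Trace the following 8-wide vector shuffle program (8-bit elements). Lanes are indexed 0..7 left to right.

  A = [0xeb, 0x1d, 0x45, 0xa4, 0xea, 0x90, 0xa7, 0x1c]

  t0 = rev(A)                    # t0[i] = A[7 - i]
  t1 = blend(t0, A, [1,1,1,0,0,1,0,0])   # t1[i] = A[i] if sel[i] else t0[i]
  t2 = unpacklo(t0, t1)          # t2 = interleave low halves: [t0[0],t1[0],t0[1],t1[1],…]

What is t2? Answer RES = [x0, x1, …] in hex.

RES = [ 0x1c  0xeb  0xa7  0x1d  0x90  0x45  0xea  0xea ]

  t0: 1c a7 90 ea a4 45 1d eb
  t1: eb 1d 45 ea a4 90 1d eb
  t2: 1c eb a7 1d 90 45 ea ea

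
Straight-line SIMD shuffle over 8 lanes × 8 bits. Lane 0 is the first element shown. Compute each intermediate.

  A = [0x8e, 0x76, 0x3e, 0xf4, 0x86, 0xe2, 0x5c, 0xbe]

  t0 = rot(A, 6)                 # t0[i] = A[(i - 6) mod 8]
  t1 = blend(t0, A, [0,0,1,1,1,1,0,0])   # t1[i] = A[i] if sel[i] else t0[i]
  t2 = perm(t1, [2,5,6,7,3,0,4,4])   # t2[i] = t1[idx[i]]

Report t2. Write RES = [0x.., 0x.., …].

t0 = [0x3e, 0xf4, 0x86, 0xe2, 0x5c, 0xbe, 0x8e, 0x76]
t1 = [0x3e, 0xf4, 0x3e, 0xf4, 0x86, 0xe2, 0x8e, 0x76]
t2 = [0x3e, 0xe2, 0x8e, 0x76, 0xf4, 0x3e, 0x86, 0x86]

RES = [ 0x3e  0xe2  0x8e  0x76  0xf4  0x3e  0x86  0x86 ]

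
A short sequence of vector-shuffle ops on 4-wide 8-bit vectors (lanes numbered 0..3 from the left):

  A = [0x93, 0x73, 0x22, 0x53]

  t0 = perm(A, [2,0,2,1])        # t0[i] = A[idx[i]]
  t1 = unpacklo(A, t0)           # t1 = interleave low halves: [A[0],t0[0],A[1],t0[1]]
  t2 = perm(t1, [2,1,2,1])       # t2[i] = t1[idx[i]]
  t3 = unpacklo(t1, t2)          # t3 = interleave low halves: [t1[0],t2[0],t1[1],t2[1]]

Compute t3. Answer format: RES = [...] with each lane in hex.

RES = [ 0x93  0x73  0x22  0x22 ]

t0 = [0x22, 0x93, 0x22, 0x73]
t1 = [0x93, 0x22, 0x73, 0x93]
t2 = [0x73, 0x22, 0x73, 0x22]
t3 = [0x93, 0x73, 0x22, 0x22]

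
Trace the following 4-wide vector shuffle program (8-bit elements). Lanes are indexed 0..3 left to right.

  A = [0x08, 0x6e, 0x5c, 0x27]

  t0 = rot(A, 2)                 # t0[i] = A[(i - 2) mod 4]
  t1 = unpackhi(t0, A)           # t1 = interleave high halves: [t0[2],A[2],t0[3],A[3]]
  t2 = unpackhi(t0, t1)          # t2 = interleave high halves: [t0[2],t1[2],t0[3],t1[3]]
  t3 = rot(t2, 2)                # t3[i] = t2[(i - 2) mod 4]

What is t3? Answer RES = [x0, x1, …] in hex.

  t0: 5c 27 08 6e
  t1: 08 5c 6e 27
  t2: 08 6e 6e 27
  t3: 6e 27 08 6e

RES = [ 0x6e  0x27  0x08  0x6e ]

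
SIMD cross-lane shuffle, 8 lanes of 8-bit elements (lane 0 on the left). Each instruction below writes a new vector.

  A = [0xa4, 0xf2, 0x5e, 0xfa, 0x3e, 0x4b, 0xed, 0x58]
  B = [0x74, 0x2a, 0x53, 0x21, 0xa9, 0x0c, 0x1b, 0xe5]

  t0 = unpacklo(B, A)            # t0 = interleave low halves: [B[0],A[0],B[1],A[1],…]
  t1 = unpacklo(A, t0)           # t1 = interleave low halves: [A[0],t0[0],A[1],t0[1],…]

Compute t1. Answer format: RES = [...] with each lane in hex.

RES = [0xa4, 0x74, 0xf2, 0xa4, 0x5e, 0x2a, 0xfa, 0xf2]

  t0: 74 a4 2a f2 53 5e 21 fa
  t1: a4 74 f2 a4 5e 2a fa f2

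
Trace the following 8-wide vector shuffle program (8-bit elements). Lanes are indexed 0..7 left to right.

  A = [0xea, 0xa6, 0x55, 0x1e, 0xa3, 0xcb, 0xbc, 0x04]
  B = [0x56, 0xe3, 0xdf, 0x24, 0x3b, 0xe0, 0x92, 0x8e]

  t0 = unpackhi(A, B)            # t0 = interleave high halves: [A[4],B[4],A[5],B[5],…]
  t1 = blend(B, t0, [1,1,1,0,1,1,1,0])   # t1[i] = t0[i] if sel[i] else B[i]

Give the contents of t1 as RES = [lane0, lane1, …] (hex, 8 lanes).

t0 = [0xa3, 0x3b, 0xcb, 0xe0, 0xbc, 0x92, 0x04, 0x8e]
t1 = [0xa3, 0x3b, 0xcb, 0x24, 0xbc, 0x92, 0x04, 0x8e]

RES = [ 0xa3  0x3b  0xcb  0x24  0xbc  0x92  0x04  0x8e ]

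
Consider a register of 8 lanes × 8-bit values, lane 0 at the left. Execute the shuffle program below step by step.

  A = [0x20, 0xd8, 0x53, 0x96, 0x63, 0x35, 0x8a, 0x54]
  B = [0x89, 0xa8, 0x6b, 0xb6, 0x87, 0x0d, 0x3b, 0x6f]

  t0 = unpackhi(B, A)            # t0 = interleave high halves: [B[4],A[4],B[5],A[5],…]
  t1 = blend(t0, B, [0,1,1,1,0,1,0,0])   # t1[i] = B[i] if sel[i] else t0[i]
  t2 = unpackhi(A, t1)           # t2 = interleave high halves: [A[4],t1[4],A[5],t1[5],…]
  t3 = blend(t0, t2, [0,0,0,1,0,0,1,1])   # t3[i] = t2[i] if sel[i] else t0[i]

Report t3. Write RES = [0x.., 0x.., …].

t0 = [0x87, 0x63, 0x0d, 0x35, 0x3b, 0x8a, 0x6f, 0x54]
t1 = [0x87, 0xa8, 0x6b, 0xb6, 0x3b, 0x0d, 0x6f, 0x54]
t2 = [0x63, 0x3b, 0x35, 0x0d, 0x8a, 0x6f, 0x54, 0x54]
t3 = [0x87, 0x63, 0x0d, 0x0d, 0x3b, 0x8a, 0x54, 0x54]

RES = [ 0x87  0x63  0x0d  0x0d  0x3b  0x8a  0x54  0x54 ]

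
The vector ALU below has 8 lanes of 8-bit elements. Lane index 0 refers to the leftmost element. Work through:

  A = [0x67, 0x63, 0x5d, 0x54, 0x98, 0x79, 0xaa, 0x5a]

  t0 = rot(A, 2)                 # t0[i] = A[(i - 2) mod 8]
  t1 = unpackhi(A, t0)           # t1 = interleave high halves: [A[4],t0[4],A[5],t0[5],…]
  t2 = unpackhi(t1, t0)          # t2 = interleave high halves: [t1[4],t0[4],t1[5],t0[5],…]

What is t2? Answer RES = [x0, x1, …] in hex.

RES = [ 0xaa  0x5d  0x98  0x54  0x5a  0x98  0x79  0x79 ]

t0 = [0xaa, 0x5a, 0x67, 0x63, 0x5d, 0x54, 0x98, 0x79]
t1 = [0x98, 0x5d, 0x79, 0x54, 0xaa, 0x98, 0x5a, 0x79]
t2 = [0xaa, 0x5d, 0x98, 0x54, 0x5a, 0x98, 0x79, 0x79]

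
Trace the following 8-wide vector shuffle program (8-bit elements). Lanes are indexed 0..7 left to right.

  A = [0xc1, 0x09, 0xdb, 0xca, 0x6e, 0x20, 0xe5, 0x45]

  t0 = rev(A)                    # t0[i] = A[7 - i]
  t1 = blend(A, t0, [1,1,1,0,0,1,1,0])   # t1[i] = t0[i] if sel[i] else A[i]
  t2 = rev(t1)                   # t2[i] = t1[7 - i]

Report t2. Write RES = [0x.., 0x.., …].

  t0: 45 e5 20 6e ca db 09 c1
  t1: 45 e5 20 ca 6e db 09 45
  t2: 45 09 db 6e ca 20 e5 45

RES = [0x45, 0x09, 0xdb, 0x6e, 0xca, 0x20, 0xe5, 0x45]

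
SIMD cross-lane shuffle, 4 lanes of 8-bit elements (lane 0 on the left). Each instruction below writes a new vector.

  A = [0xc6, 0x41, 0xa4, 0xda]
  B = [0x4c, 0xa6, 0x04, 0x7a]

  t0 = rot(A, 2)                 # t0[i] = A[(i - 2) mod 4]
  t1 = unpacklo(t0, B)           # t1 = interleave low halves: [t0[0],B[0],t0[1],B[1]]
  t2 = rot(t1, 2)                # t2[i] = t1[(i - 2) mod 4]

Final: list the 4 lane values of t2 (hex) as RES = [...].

t0 = [0xa4, 0xda, 0xc6, 0x41]
t1 = [0xa4, 0x4c, 0xda, 0xa6]
t2 = [0xda, 0xa6, 0xa4, 0x4c]

RES = [0xda, 0xa6, 0xa4, 0x4c]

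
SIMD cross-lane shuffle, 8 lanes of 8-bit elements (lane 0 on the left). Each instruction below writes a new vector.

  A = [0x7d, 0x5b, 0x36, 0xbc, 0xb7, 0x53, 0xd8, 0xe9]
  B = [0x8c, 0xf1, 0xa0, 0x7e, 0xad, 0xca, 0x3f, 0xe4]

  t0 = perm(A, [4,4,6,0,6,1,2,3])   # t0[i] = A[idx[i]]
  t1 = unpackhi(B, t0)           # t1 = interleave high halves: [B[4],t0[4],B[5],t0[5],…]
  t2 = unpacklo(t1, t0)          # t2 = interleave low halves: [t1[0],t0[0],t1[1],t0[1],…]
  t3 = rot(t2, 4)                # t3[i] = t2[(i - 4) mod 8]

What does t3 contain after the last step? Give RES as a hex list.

  t0: b7 b7 d8 7d d8 5b 36 bc
  t1: ad d8 ca 5b 3f 36 e4 bc
  t2: ad b7 d8 b7 ca d8 5b 7d
  t3: ca d8 5b 7d ad b7 d8 b7

RES = [0xca, 0xd8, 0x5b, 0x7d, 0xad, 0xb7, 0xd8, 0xb7]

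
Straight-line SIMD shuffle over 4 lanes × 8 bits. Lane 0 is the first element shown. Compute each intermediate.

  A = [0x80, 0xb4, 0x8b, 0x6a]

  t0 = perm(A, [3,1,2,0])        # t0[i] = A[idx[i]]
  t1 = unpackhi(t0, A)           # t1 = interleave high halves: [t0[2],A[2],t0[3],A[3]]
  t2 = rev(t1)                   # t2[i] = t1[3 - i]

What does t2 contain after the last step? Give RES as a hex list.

→ t0 |6a|b4|8b|80|
→ t1 |8b|8b|80|6a|
→ t2 |6a|80|8b|8b|

RES = [0x6a, 0x80, 0x8b, 0x8b]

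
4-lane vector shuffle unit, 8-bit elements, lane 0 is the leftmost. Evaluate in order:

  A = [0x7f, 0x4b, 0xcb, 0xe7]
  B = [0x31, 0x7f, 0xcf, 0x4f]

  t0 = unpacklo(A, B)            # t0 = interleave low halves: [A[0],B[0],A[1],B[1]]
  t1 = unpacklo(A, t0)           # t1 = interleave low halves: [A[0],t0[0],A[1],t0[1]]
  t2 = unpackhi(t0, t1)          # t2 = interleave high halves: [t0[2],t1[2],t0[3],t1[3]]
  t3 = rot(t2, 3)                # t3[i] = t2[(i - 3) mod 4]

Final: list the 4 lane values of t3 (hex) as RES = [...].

t0 = [0x7f, 0x31, 0x4b, 0x7f]
t1 = [0x7f, 0x7f, 0x4b, 0x31]
t2 = [0x4b, 0x4b, 0x7f, 0x31]
t3 = [0x4b, 0x7f, 0x31, 0x4b]

RES = [0x4b, 0x7f, 0x31, 0x4b]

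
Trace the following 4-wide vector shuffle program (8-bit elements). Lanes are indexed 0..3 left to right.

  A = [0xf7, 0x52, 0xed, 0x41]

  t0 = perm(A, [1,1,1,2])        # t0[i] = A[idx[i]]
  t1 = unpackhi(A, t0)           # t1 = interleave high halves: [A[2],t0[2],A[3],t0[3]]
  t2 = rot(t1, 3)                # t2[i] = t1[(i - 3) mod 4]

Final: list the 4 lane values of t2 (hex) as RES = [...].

  t0: 52 52 52 ed
  t1: ed 52 41 ed
  t2: 52 41 ed ed

RES = [ 0x52  0x41  0xed  0xed ]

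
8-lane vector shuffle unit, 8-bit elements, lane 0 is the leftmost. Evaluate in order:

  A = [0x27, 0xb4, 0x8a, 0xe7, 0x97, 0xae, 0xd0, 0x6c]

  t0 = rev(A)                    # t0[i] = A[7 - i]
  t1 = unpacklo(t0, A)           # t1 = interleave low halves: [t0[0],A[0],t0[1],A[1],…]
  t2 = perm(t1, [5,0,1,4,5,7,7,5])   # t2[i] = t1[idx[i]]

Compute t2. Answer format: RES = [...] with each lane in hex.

RES = [0x8a, 0x6c, 0x27, 0xae, 0x8a, 0xe7, 0xe7, 0x8a]

→ t0 |6c|d0|ae|97|e7|8a|b4|27|
→ t1 |6c|27|d0|b4|ae|8a|97|e7|
→ t2 |8a|6c|27|ae|8a|e7|e7|8a|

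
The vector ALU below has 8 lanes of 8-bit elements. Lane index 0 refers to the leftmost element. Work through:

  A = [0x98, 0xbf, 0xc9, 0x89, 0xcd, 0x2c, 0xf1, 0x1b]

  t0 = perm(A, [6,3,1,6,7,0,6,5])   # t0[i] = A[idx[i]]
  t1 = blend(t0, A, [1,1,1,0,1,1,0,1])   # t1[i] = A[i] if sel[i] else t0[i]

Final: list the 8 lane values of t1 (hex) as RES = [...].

RES = [0x98, 0xbf, 0xc9, 0xf1, 0xcd, 0x2c, 0xf1, 0x1b]

t0 = [0xf1, 0x89, 0xbf, 0xf1, 0x1b, 0x98, 0xf1, 0x2c]
t1 = [0x98, 0xbf, 0xc9, 0xf1, 0xcd, 0x2c, 0xf1, 0x1b]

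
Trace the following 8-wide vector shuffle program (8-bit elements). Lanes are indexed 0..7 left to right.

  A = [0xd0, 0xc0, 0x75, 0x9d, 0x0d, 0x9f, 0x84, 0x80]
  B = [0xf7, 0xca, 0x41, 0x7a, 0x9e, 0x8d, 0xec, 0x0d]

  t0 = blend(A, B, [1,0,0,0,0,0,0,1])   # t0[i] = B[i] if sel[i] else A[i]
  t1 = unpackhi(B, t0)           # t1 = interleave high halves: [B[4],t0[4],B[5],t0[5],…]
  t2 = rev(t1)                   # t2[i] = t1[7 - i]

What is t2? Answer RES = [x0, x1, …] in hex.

→ t0 |f7|c0|75|9d|0d|9f|84|0d|
→ t1 |9e|0d|8d|9f|ec|84|0d|0d|
→ t2 |0d|0d|84|ec|9f|8d|0d|9e|

RES = [0x0d, 0x0d, 0x84, 0xec, 0x9f, 0x8d, 0x0d, 0x9e]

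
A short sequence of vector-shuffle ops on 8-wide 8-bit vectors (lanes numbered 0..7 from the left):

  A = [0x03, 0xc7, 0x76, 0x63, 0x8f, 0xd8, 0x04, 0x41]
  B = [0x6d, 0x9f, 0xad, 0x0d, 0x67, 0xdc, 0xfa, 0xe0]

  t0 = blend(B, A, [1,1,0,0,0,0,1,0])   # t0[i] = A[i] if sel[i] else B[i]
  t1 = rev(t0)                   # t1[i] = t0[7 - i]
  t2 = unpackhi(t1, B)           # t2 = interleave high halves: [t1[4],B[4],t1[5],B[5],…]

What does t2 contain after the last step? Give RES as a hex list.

RES = [0x0d, 0x67, 0xad, 0xdc, 0xc7, 0xfa, 0x03, 0xe0]

→ t0 |03|c7|ad|0d|67|dc|04|e0|
→ t1 |e0|04|dc|67|0d|ad|c7|03|
→ t2 |0d|67|ad|dc|c7|fa|03|e0|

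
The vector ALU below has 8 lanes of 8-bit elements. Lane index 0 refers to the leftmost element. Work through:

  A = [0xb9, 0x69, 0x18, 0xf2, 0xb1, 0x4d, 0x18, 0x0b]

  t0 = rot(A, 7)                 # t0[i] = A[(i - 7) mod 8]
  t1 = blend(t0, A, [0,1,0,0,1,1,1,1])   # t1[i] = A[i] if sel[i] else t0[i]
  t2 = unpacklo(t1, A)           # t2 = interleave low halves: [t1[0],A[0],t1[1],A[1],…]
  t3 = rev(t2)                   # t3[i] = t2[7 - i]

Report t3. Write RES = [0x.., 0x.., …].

t0 = [0x69, 0x18, 0xf2, 0xb1, 0x4d, 0x18, 0x0b, 0xb9]
t1 = [0x69, 0x69, 0xf2, 0xb1, 0xb1, 0x4d, 0x18, 0x0b]
t2 = [0x69, 0xb9, 0x69, 0x69, 0xf2, 0x18, 0xb1, 0xf2]
t3 = [0xf2, 0xb1, 0x18, 0xf2, 0x69, 0x69, 0xb9, 0x69]

RES = [ 0xf2  0xb1  0x18  0xf2  0x69  0x69  0xb9  0x69 ]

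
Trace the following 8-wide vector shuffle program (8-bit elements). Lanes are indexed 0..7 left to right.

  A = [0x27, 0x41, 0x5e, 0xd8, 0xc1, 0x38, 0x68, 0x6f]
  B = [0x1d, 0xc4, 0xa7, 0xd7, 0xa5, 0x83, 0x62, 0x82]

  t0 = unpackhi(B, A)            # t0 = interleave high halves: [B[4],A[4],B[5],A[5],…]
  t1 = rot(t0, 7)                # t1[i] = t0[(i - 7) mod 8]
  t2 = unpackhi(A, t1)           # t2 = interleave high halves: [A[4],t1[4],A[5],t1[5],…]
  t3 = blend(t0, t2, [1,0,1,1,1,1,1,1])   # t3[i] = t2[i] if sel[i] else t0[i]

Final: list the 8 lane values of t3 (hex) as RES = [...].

t0 = [0xa5, 0xc1, 0x83, 0x38, 0x62, 0x68, 0x82, 0x6f]
t1 = [0xc1, 0x83, 0x38, 0x62, 0x68, 0x82, 0x6f, 0xa5]
t2 = [0xc1, 0x68, 0x38, 0x82, 0x68, 0x6f, 0x6f, 0xa5]
t3 = [0xc1, 0xc1, 0x38, 0x82, 0x68, 0x6f, 0x6f, 0xa5]

RES = [ 0xc1  0xc1  0x38  0x82  0x68  0x6f  0x6f  0xa5 ]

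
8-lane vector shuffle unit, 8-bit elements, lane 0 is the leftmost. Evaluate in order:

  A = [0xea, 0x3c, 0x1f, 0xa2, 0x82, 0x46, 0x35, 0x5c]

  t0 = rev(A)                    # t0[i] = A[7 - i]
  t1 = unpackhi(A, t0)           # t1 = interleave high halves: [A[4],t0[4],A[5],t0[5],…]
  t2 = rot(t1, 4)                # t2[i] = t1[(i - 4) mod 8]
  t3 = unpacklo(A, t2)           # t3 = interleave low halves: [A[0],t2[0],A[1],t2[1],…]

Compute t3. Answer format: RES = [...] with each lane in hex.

RES = [0xea, 0x35, 0x3c, 0x3c, 0x1f, 0x5c, 0xa2, 0xea]

t0 = [0x5c, 0x35, 0x46, 0x82, 0xa2, 0x1f, 0x3c, 0xea]
t1 = [0x82, 0xa2, 0x46, 0x1f, 0x35, 0x3c, 0x5c, 0xea]
t2 = [0x35, 0x3c, 0x5c, 0xea, 0x82, 0xa2, 0x46, 0x1f]
t3 = [0xea, 0x35, 0x3c, 0x3c, 0x1f, 0x5c, 0xa2, 0xea]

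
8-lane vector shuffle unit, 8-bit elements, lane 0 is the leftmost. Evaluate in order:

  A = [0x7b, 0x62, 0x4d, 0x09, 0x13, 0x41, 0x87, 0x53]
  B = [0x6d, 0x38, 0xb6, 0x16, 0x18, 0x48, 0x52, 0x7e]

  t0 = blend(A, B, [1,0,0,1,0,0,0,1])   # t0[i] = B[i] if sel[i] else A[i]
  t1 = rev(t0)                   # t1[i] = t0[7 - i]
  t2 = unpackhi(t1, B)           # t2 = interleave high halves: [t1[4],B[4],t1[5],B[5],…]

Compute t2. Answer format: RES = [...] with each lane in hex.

RES = [0x16, 0x18, 0x4d, 0x48, 0x62, 0x52, 0x6d, 0x7e]

t0 = [0x6d, 0x62, 0x4d, 0x16, 0x13, 0x41, 0x87, 0x7e]
t1 = [0x7e, 0x87, 0x41, 0x13, 0x16, 0x4d, 0x62, 0x6d]
t2 = [0x16, 0x18, 0x4d, 0x48, 0x62, 0x52, 0x6d, 0x7e]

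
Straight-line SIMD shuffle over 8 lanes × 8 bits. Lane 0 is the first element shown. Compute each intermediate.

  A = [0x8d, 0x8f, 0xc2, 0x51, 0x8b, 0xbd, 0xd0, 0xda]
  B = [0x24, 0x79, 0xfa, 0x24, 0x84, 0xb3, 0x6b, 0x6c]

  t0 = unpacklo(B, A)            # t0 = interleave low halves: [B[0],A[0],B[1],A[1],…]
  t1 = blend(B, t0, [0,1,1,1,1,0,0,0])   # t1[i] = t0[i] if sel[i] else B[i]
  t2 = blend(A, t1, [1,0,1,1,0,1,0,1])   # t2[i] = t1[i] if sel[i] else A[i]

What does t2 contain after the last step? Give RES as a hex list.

RES = [0x24, 0x8f, 0x79, 0x8f, 0x8b, 0xb3, 0xd0, 0x6c]

→ t0 |24|8d|79|8f|fa|c2|24|51|
→ t1 |24|8d|79|8f|fa|b3|6b|6c|
→ t2 |24|8f|79|8f|8b|b3|d0|6c|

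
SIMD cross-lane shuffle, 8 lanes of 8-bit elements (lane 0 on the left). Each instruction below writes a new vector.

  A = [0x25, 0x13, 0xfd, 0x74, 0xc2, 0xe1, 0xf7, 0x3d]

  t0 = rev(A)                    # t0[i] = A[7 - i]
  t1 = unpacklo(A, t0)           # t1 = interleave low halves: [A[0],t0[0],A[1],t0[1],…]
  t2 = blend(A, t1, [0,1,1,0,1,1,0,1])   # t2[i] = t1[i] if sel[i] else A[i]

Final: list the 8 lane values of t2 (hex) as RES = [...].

RES = [ 0x25  0x3d  0x13  0x74  0xfd  0xe1  0xf7  0xc2 ]

  t0: 3d f7 e1 c2 74 fd 13 25
  t1: 25 3d 13 f7 fd e1 74 c2
  t2: 25 3d 13 74 fd e1 f7 c2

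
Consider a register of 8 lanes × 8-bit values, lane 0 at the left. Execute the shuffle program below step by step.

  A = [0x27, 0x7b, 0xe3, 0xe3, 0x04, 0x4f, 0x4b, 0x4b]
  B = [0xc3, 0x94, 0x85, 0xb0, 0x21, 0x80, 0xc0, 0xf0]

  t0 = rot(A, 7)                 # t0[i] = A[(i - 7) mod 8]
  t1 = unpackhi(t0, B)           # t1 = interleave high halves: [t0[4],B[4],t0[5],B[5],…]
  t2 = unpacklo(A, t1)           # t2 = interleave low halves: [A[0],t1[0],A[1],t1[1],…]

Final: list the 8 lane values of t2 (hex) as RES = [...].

t0 = [0x7b, 0xe3, 0xe3, 0x04, 0x4f, 0x4b, 0x4b, 0x27]
t1 = [0x4f, 0x21, 0x4b, 0x80, 0x4b, 0xc0, 0x27, 0xf0]
t2 = [0x27, 0x4f, 0x7b, 0x21, 0xe3, 0x4b, 0xe3, 0x80]

RES = [ 0x27  0x4f  0x7b  0x21  0xe3  0x4b  0xe3  0x80 ]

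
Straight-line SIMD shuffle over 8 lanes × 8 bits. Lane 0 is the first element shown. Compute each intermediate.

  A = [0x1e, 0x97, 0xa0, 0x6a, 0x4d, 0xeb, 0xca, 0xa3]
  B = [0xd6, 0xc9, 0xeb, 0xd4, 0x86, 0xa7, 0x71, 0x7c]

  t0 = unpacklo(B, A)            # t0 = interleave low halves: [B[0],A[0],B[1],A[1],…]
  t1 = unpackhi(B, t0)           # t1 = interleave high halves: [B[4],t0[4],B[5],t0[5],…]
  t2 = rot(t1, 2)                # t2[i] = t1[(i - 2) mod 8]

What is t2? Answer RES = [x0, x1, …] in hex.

RES = [ 0x7c  0x6a  0x86  0xeb  0xa7  0xa0  0x71  0xd4 ]

t0 = [0xd6, 0x1e, 0xc9, 0x97, 0xeb, 0xa0, 0xd4, 0x6a]
t1 = [0x86, 0xeb, 0xa7, 0xa0, 0x71, 0xd4, 0x7c, 0x6a]
t2 = [0x7c, 0x6a, 0x86, 0xeb, 0xa7, 0xa0, 0x71, 0xd4]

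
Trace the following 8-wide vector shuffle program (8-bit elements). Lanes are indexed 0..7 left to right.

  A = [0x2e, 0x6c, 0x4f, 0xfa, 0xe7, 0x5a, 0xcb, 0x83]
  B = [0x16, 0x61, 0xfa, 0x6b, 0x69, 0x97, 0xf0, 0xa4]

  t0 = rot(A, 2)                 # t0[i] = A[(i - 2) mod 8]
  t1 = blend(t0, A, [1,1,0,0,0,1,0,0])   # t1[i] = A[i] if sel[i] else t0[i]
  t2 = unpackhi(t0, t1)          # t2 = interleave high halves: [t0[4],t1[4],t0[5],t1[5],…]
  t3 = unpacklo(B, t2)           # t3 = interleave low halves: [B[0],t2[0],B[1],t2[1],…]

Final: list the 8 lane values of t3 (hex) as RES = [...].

RES = [0x16, 0x4f, 0x61, 0x4f, 0xfa, 0xfa, 0x6b, 0x5a]

→ t0 |cb|83|2e|6c|4f|fa|e7|5a|
→ t1 |2e|6c|2e|6c|4f|5a|e7|5a|
→ t2 |4f|4f|fa|5a|e7|e7|5a|5a|
→ t3 |16|4f|61|4f|fa|fa|6b|5a|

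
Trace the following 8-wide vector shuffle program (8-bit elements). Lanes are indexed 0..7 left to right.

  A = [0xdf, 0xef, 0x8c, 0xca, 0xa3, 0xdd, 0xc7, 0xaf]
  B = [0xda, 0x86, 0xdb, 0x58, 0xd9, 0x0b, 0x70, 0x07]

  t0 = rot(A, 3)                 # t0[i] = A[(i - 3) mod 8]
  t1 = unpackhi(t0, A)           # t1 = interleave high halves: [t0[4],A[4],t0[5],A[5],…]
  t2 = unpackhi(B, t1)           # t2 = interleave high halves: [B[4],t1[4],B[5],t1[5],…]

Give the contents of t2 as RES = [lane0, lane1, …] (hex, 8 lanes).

→ t0 |dd|c7|af|df|ef|8c|ca|a3|
→ t1 |ef|a3|8c|dd|ca|c7|a3|af|
→ t2 |d9|ca|0b|c7|70|a3|07|af|

RES = [ 0xd9  0xca  0x0b  0xc7  0x70  0xa3  0x07  0xaf ]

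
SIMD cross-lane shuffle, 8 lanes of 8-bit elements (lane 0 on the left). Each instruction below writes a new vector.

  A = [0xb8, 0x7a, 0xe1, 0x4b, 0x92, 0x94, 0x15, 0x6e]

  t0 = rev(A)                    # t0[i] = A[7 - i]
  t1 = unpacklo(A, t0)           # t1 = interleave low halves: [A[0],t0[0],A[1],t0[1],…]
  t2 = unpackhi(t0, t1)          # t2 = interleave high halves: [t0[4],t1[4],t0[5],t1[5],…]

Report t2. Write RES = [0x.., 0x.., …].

  t0: 6e 15 94 92 4b e1 7a b8
  t1: b8 6e 7a 15 e1 94 4b 92
  t2: 4b e1 e1 94 7a 4b b8 92

RES = [0x4b, 0xe1, 0xe1, 0x94, 0x7a, 0x4b, 0xb8, 0x92]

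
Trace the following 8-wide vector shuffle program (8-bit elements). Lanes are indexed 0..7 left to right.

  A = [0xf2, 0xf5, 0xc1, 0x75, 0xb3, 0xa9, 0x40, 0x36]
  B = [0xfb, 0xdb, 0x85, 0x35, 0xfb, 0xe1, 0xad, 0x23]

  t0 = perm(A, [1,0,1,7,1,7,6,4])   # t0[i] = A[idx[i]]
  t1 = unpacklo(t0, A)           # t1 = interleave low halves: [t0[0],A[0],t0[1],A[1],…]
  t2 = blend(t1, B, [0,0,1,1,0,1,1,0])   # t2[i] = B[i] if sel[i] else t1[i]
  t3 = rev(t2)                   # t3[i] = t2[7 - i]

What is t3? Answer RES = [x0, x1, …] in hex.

RES = [ 0x75  0xad  0xe1  0xf5  0x35  0x85  0xf2  0xf5 ]

  t0: f5 f2 f5 36 f5 36 40 b3
  t1: f5 f2 f2 f5 f5 c1 36 75
  t2: f5 f2 85 35 f5 e1 ad 75
  t3: 75 ad e1 f5 35 85 f2 f5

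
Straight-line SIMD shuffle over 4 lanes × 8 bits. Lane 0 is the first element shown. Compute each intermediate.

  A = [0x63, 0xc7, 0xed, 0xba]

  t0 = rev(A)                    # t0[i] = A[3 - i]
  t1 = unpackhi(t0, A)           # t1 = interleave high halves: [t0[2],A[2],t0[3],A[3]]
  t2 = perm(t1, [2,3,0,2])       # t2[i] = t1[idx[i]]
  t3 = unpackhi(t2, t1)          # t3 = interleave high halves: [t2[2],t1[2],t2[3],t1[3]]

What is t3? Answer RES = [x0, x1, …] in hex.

  t0: ba ed c7 63
  t1: c7 ed 63 ba
  t2: 63 ba c7 63
  t3: c7 63 63 ba

RES = [0xc7, 0x63, 0x63, 0xba]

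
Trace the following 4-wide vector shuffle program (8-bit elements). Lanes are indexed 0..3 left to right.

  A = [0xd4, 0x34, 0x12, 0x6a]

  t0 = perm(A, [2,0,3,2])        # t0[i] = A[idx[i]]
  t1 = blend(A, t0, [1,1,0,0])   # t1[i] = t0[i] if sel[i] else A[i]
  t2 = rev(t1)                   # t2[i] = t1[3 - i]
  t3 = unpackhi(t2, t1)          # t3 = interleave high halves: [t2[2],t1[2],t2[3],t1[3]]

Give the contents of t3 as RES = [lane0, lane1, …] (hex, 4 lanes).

RES = [0xd4, 0x12, 0x12, 0x6a]

→ t0 |12|d4|6a|12|
→ t1 |12|d4|12|6a|
→ t2 |6a|12|d4|12|
→ t3 |d4|12|12|6a|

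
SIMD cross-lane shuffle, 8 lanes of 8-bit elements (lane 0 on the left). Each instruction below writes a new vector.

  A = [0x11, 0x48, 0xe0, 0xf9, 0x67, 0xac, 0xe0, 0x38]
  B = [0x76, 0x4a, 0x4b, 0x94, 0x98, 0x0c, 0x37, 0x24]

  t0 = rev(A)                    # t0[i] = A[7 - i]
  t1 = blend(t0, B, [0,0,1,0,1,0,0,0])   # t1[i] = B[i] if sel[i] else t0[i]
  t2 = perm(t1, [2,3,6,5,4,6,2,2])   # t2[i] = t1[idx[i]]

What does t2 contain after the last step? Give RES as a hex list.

RES = [0x4b, 0x67, 0x48, 0xe0, 0x98, 0x48, 0x4b, 0x4b]

→ t0 |38|e0|ac|67|f9|e0|48|11|
→ t1 |38|e0|4b|67|98|e0|48|11|
→ t2 |4b|67|48|e0|98|48|4b|4b|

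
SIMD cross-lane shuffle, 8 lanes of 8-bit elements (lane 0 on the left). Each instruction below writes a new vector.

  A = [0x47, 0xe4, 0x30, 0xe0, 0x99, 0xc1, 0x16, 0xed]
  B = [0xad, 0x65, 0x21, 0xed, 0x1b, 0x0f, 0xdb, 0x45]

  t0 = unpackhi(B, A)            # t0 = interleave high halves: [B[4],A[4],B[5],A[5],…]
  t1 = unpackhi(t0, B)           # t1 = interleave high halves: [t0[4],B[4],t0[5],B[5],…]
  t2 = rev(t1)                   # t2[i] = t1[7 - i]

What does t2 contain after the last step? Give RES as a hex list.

→ t0 |1b|99|0f|c1|db|16|45|ed|
→ t1 |db|1b|16|0f|45|db|ed|45|
→ t2 |45|ed|db|45|0f|16|1b|db|

RES = [ 0x45  0xed  0xdb  0x45  0x0f  0x16  0x1b  0xdb ]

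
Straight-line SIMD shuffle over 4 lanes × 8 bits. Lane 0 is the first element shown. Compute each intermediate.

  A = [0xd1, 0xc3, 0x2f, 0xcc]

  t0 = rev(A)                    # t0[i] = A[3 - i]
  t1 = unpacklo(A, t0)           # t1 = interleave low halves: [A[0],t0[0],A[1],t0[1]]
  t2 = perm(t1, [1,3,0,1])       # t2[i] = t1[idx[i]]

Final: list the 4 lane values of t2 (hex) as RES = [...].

→ t0 |cc|2f|c3|d1|
→ t1 |d1|cc|c3|2f|
→ t2 |cc|2f|d1|cc|

RES = [ 0xcc  0x2f  0xd1  0xcc ]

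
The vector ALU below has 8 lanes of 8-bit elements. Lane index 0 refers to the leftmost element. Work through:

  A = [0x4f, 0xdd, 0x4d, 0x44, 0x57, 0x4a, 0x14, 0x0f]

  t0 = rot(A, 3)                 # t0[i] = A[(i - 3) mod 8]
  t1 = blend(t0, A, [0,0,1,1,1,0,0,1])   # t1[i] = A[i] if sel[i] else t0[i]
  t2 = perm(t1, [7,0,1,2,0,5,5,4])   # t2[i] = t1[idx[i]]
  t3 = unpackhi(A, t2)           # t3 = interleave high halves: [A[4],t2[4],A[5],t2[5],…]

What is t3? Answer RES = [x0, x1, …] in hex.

t0 = [0x4a, 0x14, 0x0f, 0x4f, 0xdd, 0x4d, 0x44, 0x57]
t1 = [0x4a, 0x14, 0x4d, 0x44, 0x57, 0x4d, 0x44, 0x0f]
t2 = [0x0f, 0x4a, 0x14, 0x4d, 0x4a, 0x4d, 0x4d, 0x57]
t3 = [0x57, 0x4a, 0x4a, 0x4d, 0x14, 0x4d, 0x0f, 0x57]

RES = [ 0x57  0x4a  0x4a  0x4d  0x14  0x4d  0x0f  0x57 ]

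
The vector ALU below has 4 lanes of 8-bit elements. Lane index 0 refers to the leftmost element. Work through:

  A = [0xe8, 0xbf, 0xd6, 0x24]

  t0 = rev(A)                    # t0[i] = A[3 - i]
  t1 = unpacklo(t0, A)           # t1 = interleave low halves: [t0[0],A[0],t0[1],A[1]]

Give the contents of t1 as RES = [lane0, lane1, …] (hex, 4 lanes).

RES = [0x24, 0xe8, 0xd6, 0xbf]

→ t0 |24|d6|bf|e8|
→ t1 |24|e8|d6|bf|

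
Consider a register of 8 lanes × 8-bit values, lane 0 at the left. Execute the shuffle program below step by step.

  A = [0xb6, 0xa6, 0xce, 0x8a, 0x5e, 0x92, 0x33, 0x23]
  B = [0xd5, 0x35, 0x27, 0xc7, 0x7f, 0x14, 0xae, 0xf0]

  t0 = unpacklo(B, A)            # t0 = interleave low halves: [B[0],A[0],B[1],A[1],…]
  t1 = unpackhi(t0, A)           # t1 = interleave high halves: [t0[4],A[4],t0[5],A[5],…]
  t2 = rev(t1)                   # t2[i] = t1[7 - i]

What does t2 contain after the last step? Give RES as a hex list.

RES = [ 0x23  0x8a  0x33  0xc7  0x92  0xce  0x5e  0x27 ]

t0 = [0xd5, 0xb6, 0x35, 0xa6, 0x27, 0xce, 0xc7, 0x8a]
t1 = [0x27, 0x5e, 0xce, 0x92, 0xc7, 0x33, 0x8a, 0x23]
t2 = [0x23, 0x8a, 0x33, 0xc7, 0x92, 0xce, 0x5e, 0x27]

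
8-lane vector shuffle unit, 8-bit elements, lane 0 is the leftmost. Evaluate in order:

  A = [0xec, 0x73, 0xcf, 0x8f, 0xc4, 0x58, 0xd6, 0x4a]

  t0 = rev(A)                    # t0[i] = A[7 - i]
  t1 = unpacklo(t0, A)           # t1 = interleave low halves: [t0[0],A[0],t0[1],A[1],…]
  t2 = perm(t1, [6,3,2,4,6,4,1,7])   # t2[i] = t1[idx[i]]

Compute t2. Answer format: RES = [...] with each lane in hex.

t0 = [0x4a, 0xd6, 0x58, 0xc4, 0x8f, 0xcf, 0x73, 0xec]
t1 = [0x4a, 0xec, 0xd6, 0x73, 0x58, 0xcf, 0xc4, 0x8f]
t2 = [0xc4, 0x73, 0xd6, 0x58, 0xc4, 0x58, 0xec, 0x8f]

RES = [0xc4, 0x73, 0xd6, 0x58, 0xc4, 0x58, 0xec, 0x8f]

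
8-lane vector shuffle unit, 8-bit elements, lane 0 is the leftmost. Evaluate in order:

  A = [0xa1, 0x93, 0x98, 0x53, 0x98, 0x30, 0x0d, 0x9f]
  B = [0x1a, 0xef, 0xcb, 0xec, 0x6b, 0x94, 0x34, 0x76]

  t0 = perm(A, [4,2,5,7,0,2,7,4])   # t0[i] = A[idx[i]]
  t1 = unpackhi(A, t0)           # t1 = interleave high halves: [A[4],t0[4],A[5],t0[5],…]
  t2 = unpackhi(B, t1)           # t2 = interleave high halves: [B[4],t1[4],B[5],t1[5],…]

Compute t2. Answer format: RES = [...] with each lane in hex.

t0 = [0x98, 0x98, 0x30, 0x9f, 0xa1, 0x98, 0x9f, 0x98]
t1 = [0x98, 0xa1, 0x30, 0x98, 0x0d, 0x9f, 0x9f, 0x98]
t2 = [0x6b, 0x0d, 0x94, 0x9f, 0x34, 0x9f, 0x76, 0x98]

RES = [0x6b, 0x0d, 0x94, 0x9f, 0x34, 0x9f, 0x76, 0x98]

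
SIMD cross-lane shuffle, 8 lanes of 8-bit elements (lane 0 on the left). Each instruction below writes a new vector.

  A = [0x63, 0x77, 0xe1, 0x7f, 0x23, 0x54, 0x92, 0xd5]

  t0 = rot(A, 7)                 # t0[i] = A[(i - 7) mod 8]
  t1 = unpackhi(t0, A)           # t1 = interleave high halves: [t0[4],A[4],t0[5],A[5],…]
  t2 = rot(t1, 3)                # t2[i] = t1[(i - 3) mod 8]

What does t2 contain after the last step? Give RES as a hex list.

t0 = [0x77, 0xe1, 0x7f, 0x23, 0x54, 0x92, 0xd5, 0x63]
t1 = [0x54, 0x23, 0x92, 0x54, 0xd5, 0x92, 0x63, 0xd5]
t2 = [0x92, 0x63, 0xd5, 0x54, 0x23, 0x92, 0x54, 0xd5]

RES = [ 0x92  0x63  0xd5  0x54  0x23  0x92  0x54  0xd5 ]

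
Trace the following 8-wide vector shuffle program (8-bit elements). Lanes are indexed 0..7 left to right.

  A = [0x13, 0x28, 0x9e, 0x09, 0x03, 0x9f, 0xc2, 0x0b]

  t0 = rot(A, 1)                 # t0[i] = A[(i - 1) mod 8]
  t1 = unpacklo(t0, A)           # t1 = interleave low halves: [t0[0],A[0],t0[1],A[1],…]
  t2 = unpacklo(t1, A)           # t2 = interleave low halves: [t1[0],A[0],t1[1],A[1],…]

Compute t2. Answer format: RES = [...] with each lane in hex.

  t0: 0b 13 28 9e 09 03 9f c2
  t1: 0b 13 13 28 28 9e 9e 09
  t2: 0b 13 13 28 13 9e 28 09

RES = [0x0b, 0x13, 0x13, 0x28, 0x13, 0x9e, 0x28, 0x09]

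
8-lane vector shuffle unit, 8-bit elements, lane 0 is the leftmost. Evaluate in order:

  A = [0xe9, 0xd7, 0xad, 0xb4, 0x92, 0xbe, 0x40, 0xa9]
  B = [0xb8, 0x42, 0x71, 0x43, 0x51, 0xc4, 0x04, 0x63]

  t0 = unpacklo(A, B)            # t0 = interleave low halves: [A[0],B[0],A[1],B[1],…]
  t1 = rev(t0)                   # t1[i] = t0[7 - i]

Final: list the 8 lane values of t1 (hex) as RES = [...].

→ t0 |e9|b8|d7|42|ad|71|b4|43|
→ t1 |43|b4|71|ad|42|d7|b8|e9|

RES = [ 0x43  0xb4  0x71  0xad  0x42  0xd7  0xb8  0xe9 ]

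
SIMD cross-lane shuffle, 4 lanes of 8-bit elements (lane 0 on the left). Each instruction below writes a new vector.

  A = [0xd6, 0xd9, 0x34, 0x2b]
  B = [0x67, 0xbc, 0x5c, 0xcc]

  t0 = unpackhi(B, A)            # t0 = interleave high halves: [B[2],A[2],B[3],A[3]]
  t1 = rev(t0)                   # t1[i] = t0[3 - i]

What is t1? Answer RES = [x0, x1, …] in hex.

RES = [0x2b, 0xcc, 0x34, 0x5c]

→ t0 |5c|34|cc|2b|
→ t1 |2b|cc|34|5c|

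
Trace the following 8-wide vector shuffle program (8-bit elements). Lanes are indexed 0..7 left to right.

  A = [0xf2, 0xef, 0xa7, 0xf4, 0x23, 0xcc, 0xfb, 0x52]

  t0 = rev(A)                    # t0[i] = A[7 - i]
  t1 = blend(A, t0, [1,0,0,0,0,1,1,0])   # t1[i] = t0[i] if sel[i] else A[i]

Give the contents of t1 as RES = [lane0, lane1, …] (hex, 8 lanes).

RES = [ 0x52  0xef  0xa7  0xf4  0x23  0xa7  0xef  0x52 ]

→ t0 |52|fb|cc|23|f4|a7|ef|f2|
→ t1 |52|ef|a7|f4|23|a7|ef|52|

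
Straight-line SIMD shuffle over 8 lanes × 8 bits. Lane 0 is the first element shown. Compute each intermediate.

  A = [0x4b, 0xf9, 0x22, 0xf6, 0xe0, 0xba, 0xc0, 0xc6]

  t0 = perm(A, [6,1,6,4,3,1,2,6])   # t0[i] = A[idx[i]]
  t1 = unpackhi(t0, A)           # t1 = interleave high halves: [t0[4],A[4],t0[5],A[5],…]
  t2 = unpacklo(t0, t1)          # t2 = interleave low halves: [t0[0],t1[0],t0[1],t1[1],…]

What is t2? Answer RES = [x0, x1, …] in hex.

RES = [ 0xc0  0xf6  0xf9  0xe0  0xc0  0xf9  0xe0  0xba ]

t0 = [0xc0, 0xf9, 0xc0, 0xe0, 0xf6, 0xf9, 0x22, 0xc0]
t1 = [0xf6, 0xe0, 0xf9, 0xba, 0x22, 0xc0, 0xc0, 0xc6]
t2 = [0xc0, 0xf6, 0xf9, 0xe0, 0xc0, 0xf9, 0xe0, 0xba]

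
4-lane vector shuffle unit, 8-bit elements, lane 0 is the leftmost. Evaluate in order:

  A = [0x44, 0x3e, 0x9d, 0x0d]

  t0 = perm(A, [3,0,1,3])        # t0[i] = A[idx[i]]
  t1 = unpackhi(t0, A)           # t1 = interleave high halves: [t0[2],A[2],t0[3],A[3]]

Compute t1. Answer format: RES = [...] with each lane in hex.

RES = [0x3e, 0x9d, 0x0d, 0x0d]

  t0: 0d 44 3e 0d
  t1: 3e 9d 0d 0d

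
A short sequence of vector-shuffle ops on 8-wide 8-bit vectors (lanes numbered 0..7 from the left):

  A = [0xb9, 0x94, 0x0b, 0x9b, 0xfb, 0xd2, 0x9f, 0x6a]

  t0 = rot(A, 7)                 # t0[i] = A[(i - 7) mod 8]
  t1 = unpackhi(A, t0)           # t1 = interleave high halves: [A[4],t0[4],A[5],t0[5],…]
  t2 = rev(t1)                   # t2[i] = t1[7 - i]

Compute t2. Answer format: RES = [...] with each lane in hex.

→ t0 |94|0b|9b|fb|d2|9f|6a|b9|
→ t1 |fb|d2|d2|9f|9f|6a|6a|b9|
→ t2 |b9|6a|6a|9f|9f|d2|d2|fb|

RES = [0xb9, 0x6a, 0x6a, 0x9f, 0x9f, 0xd2, 0xd2, 0xfb]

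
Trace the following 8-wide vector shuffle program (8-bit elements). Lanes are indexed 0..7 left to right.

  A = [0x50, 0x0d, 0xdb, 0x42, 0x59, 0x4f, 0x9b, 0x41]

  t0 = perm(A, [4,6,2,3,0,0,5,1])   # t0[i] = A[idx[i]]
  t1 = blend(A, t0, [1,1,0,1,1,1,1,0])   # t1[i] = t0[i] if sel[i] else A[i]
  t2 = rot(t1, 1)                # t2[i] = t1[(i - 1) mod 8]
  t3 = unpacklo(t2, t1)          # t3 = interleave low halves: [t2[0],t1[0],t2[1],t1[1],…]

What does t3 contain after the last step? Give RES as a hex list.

t0 = [0x59, 0x9b, 0xdb, 0x42, 0x50, 0x50, 0x4f, 0x0d]
t1 = [0x59, 0x9b, 0xdb, 0x42, 0x50, 0x50, 0x4f, 0x41]
t2 = [0x41, 0x59, 0x9b, 0xdb, 0x42, 0x50, 0x50, 0x4f]
t3 = [0x41, 0x59, 0x59, 0x9b, 0x9b, 0xdb, 0xdb, 0x42]

RES = [0x41, 0x59, 0x59, 0x9b, 0x9b, 0xdb, 0xdb, 0x42]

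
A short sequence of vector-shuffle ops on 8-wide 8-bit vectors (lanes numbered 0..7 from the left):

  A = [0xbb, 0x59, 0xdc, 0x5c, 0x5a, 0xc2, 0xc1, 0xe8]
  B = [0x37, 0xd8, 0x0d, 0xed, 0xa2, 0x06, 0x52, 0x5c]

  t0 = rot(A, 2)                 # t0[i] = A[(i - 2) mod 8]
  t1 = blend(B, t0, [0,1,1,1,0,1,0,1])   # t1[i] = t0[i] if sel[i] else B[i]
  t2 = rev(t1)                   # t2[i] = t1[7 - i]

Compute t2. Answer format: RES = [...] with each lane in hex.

t0 = [0xc1, 0xe8, 0xbb, 0x59, 0xdc, 0x5c, 0x5a, 0xc2]
t1 = [0x37, 0xe8, 0xbb, 0x59, 0xa2, 0x5c, 0x52, 0xc2]
t2 = [0xc2, 0x52, 0x5c, 0xa2, 0x59, 0xbb, 0xe8, 0x37]

RES = [ 0xc2  0x52  0x5c  0xa2  0x59  0xbb  0xe8  0x37 ]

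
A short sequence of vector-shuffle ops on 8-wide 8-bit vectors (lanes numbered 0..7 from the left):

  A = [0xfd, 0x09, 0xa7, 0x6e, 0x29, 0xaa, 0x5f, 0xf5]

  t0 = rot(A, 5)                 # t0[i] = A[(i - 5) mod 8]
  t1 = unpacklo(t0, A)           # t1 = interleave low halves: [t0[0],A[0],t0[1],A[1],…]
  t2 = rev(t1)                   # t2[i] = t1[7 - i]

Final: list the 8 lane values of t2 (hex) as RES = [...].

RES = [ 0x6e  0x5f  0xa7  0xaa  0x09  0x29  0xfd  0x6e ]

  t0: 6e 29 aa 5f f5 fd 09 a7
  t1: 6e fd 29 09 aa a7 5f 6e
  t2: 6e 5f a7 aa 09 29 fd 6e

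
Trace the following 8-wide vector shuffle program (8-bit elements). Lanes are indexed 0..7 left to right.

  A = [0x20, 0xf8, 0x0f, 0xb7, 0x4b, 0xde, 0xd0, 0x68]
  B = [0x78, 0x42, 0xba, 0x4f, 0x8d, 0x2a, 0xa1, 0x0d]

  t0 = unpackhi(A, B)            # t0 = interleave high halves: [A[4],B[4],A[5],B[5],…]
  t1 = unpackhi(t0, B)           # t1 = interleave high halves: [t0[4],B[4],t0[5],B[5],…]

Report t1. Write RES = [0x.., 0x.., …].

t0 = [0x4b, 0x8d, 0xde, 0x2a, 0xd0, 0xa1, 0x68, 0x0d]
t1 = [0xd0, 0x8d, 0xa1, 0x2a, 0x68, 0xa1, 0x0d, 0x0d]

RES = [0xd0, 0x8d, 0xa1, 0x2a, 0x68, 0xa1, 0x0d, 0x0d]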